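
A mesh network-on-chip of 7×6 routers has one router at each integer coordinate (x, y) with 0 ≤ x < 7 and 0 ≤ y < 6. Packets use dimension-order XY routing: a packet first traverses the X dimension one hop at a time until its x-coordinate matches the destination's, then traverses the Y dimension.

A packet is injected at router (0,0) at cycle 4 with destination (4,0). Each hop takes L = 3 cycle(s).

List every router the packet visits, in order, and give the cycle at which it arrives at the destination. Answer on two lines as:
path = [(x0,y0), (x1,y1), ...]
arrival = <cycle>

src (0,0)  cyc=4
E→(1,0)  cyc=7
E→(2,0)  cyc=10
E→(3,0)  cyc=13
E→(4,0)  cyc=16

path = [(0,0), (1,0), (2,0), (3,0), (4,0)]
arrival = 16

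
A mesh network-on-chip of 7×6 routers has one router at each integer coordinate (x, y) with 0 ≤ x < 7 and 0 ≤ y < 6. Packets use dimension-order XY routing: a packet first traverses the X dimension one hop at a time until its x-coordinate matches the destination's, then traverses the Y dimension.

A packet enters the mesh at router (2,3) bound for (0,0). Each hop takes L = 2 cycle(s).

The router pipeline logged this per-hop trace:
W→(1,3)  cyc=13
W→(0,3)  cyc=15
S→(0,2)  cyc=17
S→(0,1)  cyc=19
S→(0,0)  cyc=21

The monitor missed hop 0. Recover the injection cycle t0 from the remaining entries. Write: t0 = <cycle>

cyc[1] = 13 and cyc[k] = t0 + k·L for every k.
So t0 = 13 − 1·2 = 11.

t0 = 11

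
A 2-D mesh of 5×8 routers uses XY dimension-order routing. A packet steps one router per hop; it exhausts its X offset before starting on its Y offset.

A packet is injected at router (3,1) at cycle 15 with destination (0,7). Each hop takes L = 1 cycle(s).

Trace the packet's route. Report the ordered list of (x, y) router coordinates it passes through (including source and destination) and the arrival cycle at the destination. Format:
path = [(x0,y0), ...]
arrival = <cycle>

path = [(3,1), (2,1), (1,1), (0,1), (0,2), (0,3), (0,4), (0,5), (0,6), (0,7)]
arrival = 24

src (3,1)  cyc=15
W→(2,1)  cyc=16
W→(1,1)  cyc=17
W→(0,1)  cyc=18
N→(0,2)  cyc=19
N→(0,3)  cyc=20
N→(0,4)  cyc=21
N→(0,5)  cyc=22
N→(0,6)  cyc=23
N→(0,7)  cyc=24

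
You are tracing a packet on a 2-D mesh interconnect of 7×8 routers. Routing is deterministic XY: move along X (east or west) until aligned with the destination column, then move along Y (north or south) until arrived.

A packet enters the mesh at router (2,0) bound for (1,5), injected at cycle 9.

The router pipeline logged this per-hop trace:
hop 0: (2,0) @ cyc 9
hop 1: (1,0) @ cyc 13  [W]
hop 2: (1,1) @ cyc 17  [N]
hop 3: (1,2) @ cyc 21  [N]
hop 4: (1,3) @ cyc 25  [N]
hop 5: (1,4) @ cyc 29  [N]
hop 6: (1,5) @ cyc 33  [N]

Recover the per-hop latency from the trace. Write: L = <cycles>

L = 4

cyc[1] − cyc[0] = 13 − 9 = 4.
One hop costs L cycles, so L = 4.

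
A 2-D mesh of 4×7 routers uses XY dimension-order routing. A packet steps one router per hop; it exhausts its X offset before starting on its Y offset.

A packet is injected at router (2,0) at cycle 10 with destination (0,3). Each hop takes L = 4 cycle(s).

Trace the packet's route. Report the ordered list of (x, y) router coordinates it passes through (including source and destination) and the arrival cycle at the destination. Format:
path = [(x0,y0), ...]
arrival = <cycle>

  0. router=(2,0) cycle=10 (inject)
  1. router=(1,0) cycle=14 dir=W
  2. router=(0,0) cycle=18 dir=W
  3. router=(0,1) cycle=22 dir=N
  4. router=(0,2) cycle=26 dir=N
  5. router=(0,3) cycle=30 dir=N

path = [(2,0), (1,0), (0,0), (0,1), (0,2), (0,3)]
arrival = 30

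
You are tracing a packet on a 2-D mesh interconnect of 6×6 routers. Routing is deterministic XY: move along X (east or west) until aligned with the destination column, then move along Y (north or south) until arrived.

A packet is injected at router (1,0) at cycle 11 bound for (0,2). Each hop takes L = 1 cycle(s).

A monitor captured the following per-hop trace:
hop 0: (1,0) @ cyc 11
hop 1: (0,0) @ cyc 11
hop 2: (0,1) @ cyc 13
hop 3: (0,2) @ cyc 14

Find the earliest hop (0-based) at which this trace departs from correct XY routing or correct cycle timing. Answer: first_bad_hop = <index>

first_bad_hop = 1

check 1→ d=(-1,0) cyc+0: BAD: Δcyc=0≠L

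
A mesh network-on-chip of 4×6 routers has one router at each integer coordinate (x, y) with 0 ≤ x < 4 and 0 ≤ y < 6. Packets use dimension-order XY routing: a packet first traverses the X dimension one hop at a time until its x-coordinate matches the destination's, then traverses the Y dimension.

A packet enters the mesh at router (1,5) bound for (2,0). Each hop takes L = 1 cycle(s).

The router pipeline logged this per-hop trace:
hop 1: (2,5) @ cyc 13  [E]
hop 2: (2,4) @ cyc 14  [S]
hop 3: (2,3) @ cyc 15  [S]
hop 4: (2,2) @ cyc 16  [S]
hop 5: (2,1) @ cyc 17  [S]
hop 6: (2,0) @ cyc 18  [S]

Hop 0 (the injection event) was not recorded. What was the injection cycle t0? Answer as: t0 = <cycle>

t0 = 12

The first recorded entry is hop 1 at cycle 13.
So t0 = 13 − 1·1 = 12.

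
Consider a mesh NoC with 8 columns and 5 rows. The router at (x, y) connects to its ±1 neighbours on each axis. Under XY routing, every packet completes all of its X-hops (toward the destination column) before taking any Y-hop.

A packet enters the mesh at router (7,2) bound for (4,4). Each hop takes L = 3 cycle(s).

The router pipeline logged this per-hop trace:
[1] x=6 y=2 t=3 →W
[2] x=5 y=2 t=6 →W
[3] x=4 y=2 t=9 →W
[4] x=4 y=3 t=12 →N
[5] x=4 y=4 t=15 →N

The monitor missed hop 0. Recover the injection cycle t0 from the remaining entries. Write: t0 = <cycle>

At hop 1 the cycle is 3; in general cyc_k = t0 + kL.
So t0 = 3 − 1·3 = 0.

t0 = 0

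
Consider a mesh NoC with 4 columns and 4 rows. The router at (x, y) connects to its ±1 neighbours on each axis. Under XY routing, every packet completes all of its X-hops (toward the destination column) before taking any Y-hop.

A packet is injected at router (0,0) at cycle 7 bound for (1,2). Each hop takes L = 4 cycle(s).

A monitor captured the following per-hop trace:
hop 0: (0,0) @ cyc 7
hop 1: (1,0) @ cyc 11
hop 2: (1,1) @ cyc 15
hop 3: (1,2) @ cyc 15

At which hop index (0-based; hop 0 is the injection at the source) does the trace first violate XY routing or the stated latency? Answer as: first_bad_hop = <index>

hop 1: step (+1,+0), +4 cyc — ok
hop 2: step (+0,+1), +4 cyc — ok
hop 3: step (+0,+1), +0 cyc — BAD: Δcyc=0≠L

first_bad_hop = 3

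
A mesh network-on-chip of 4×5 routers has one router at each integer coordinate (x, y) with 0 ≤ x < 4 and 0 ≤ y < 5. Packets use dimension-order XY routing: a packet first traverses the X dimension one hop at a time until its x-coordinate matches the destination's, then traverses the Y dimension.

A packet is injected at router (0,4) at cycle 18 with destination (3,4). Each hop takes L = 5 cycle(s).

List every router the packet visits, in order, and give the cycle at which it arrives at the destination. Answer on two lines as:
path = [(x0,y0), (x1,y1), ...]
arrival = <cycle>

t=18: at (0,4)
t=23: at (1,4) after E
t=28: at (2,4) after E
t=33: at (3,4) after E

path = [(0,4), (1,4), (2,4), (3,4)]
arrival = 33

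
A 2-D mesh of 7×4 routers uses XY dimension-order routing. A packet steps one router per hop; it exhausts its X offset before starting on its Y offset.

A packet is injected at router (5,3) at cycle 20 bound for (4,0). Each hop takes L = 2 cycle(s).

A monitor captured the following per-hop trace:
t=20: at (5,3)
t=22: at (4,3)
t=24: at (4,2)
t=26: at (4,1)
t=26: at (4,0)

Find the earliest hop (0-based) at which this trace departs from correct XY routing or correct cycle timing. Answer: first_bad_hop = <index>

check 1→ d=(-1,0) cyc+2: ok
check 2→ d=(0,-1) cyc+2: ok
check 3→ d=(0,-1) cyc+2: ok
check 4→ d=(0,-1) cyc+0: BAD: Δcyc=0≠L

first_bad_hop = 4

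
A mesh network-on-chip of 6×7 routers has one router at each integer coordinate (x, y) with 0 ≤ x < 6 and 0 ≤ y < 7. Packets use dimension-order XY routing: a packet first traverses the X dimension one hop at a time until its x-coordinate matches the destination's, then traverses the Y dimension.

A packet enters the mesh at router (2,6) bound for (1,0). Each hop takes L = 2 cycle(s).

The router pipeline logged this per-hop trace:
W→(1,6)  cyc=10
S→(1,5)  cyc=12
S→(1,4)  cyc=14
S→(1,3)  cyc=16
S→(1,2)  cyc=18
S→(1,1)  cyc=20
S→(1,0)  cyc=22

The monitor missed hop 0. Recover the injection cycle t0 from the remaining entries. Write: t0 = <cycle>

t0 = 8

cyc[1] = 10 and cyc[k] = t0 + k·L for every k.
Subtract one hop: t0 = 10 − 2 = 8.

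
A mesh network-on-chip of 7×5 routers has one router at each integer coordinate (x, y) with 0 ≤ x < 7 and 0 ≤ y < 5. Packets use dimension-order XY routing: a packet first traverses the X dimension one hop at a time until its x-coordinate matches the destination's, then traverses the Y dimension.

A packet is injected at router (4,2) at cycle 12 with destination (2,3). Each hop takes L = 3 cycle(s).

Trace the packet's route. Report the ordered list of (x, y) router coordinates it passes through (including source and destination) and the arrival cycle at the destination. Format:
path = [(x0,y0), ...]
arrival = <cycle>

path = [(4,2), (3,2), (2,2), (2,3)]
arrival = 21

#0 — 4,2 | c12
#1 — 3,2 | c15 | W
#2 — 2,2 | c18 | W
#3 — 2,3 | c21 | N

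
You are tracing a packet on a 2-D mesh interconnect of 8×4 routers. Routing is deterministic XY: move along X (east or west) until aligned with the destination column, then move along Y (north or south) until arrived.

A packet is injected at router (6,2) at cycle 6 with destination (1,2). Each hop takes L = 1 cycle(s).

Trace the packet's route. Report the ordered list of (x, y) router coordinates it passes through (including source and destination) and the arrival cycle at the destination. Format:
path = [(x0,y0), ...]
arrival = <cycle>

path = [(6,2), (5,2), (4,2), (3,2), (2,2), (1,2)]
arrival = 11

[0] x=6 y=2 t=6
[1] x=5 y=2 t=7 →W
[2] x=4 y=2 t=8 →W
[3] x=3 y=2 t=9 →W
[4] x=2 y=2 t=10 →W
[5] x=1 y=2 t=11 →W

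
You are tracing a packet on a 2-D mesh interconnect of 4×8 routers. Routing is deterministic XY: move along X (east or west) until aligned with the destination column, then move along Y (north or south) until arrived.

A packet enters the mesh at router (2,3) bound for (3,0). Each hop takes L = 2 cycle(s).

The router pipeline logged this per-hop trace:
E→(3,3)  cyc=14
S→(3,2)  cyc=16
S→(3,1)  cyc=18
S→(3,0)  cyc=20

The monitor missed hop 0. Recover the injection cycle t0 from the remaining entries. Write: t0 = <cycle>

t0 = 12

At hop 1 the cycle is 14; in general cyc_k = t0 + kL.
Subtract one hop: t0 = 14 − 2 = 12.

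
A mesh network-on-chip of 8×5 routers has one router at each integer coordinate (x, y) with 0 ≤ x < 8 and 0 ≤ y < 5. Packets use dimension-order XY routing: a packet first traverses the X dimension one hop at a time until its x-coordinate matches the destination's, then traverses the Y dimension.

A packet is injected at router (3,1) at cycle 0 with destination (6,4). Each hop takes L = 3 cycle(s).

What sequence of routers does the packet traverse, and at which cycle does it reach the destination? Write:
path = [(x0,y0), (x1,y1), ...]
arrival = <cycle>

src (3,1)  cyc=0
E→(4,1)  cyc=3
E→(5,1)  cyc=6
E→(6,1)  cyc=9
N→(6,2)  cyc=12
N→(6,3)  cyc=15
N→(6,4)  cyc=18

path = [(3,1), (4,1), (5,1), (6,1), (6,2), (6,3), (6,4)]
arrival = 18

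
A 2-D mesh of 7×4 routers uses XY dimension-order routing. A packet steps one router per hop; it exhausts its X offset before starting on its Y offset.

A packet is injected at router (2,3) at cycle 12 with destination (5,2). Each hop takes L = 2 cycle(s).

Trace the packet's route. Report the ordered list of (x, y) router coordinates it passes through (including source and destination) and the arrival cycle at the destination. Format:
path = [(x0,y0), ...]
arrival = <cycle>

#0 — 2,3 | c12
#1 — 3,3 | c14 | E
#2 — 4,3 | c16 | E
#3 — 5,3 | c18 | E
#4 — 5,2 | c20 | S

path = [(2,3), (3,3), (4,3), (5,3), (5,2)]
arrival = 20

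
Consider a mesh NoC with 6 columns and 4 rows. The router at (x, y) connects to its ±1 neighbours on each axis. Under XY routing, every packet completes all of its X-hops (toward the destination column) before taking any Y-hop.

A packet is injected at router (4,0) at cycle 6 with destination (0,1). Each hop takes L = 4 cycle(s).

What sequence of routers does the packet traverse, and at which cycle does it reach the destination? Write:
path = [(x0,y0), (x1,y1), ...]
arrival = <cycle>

src (4,0)  cyc=6
W→(3,0)  cyc=10
W→(2,0)  cyc=14
W→(1,0)  cyc=18
W→(0,0)  cyc=22
N→(0,1)  cyc=26

path = [(4,0), (3,0), (2,0), (1,0), (0,0), (0,1)]
arrival = 26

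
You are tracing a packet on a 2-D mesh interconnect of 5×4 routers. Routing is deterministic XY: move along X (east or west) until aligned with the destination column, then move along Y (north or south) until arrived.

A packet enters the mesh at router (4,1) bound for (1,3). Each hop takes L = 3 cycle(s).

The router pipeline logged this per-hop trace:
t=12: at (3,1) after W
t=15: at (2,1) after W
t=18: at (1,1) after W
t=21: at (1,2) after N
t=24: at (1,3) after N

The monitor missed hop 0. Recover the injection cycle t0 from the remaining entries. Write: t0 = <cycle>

At hop 1 the cycle is 12; in general cyc_k = t0 + kL.
t0 = cyc[1] − L = 12 − 3 = 9.

t0 = 9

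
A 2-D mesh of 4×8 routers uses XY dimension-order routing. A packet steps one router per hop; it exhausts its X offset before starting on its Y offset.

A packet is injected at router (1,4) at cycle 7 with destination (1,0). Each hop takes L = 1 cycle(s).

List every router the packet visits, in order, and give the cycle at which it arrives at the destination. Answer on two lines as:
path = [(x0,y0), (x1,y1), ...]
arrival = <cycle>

t=7: at (1,4)
t=8: at (1,3) after S
t=9: at (1,2) after S
t=10: at (1,1) after S
t=11: at (1,0) after S

path = [(1,4), (1,3), (1,2), (1,1), (1,0)]
arrival = 11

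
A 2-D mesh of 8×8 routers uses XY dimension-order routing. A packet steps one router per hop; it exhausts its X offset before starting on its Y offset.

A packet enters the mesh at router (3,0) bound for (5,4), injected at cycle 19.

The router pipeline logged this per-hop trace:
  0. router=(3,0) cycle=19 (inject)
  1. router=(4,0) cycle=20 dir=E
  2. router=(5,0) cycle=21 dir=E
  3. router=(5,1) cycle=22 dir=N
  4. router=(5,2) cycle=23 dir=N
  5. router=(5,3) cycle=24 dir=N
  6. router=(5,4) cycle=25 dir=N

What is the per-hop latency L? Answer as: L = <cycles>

Δcyc across hop 0→1: 20 − 19 = 1.
Each hop adds L, hence L = 1.

L = 1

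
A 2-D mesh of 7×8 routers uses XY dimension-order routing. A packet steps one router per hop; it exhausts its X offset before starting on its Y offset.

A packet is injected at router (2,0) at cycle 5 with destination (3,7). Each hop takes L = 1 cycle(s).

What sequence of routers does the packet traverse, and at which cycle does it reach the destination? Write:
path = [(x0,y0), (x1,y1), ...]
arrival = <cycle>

path = [(2,0), (3,0), (3,1), (3,2), (3,3), (3,4), (3,5), (3,6), (3,7)]
arrival = 13

t=5: at (2,0)
t=6: at (3,0) after E
t=7: at (3,1) after N
t=8: at (3,2) after N
t=9: at (3,3) after N
t=10: at (3,4) after N
t=11: at (3,5) after N
t=12: at (3,6) after N
t=13: at (3,7) after N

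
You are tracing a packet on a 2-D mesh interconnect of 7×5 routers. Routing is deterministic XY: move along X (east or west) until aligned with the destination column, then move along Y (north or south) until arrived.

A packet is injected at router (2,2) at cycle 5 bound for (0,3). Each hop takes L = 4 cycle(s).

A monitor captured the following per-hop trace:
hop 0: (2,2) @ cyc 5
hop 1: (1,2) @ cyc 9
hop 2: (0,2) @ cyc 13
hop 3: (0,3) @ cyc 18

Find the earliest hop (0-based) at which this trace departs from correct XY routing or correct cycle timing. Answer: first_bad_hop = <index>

check 1→ d=(-1,0) cyc+4: ok
check 2→ d=(-1,0) cyc+4: ok
check 3→ d=(0,1) cyc+5: BAD: Δcyc=5≠L

first_bad_hop = 3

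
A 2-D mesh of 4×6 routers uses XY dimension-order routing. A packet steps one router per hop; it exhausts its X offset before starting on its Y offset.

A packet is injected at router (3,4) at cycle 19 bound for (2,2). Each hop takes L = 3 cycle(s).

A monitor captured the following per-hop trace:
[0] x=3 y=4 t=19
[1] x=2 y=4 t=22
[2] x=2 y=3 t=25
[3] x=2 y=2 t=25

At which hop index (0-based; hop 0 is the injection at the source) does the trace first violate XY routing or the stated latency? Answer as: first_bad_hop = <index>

  1: Δx=-1 Δy=+0 Δt=3 [ok]
  2: Δx=+0 Δy=-1 Δt=3 [ok]
  3: Δx=+0 Δy=-1 Δt=0 [BAD: Δcyc=0≠L]

first_bad_hop = 3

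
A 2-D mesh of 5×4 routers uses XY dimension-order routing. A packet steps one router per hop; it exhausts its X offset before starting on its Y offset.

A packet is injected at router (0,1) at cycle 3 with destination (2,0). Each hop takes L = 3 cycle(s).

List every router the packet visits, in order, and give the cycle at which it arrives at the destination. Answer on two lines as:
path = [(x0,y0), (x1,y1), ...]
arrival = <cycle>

path = [(0,1), (1,1), (2,1), (2,0)]
arrival = 12

hop 0: (0,1) @ cyc 3
hop 1: (1,1) @ cyc 6  [E]
hop 2: (2,1) @ cyc 9  [E]
hop 3: (2,0) @ cyc 12  [S]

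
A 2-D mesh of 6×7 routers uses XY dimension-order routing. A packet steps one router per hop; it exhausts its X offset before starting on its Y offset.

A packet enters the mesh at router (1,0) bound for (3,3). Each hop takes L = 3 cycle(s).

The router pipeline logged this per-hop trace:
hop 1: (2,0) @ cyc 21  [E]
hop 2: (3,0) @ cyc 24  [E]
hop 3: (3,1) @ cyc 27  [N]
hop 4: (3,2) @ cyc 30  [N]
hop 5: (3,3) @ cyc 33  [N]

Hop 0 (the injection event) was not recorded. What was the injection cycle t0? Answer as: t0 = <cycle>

t0 = 18

The first recorded entry is hop 1 at cycle 21.
t0 = cyc[1] − L = 21 − 3 = 18.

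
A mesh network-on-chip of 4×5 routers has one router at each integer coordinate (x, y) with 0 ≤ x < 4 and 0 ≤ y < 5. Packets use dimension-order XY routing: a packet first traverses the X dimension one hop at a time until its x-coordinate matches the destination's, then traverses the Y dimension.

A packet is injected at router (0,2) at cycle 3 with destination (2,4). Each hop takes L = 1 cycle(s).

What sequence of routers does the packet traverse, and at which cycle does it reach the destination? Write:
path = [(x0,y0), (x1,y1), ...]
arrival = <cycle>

src (0,2)  cyc=3
E→(1,2)  cyc=4
E→(2,2)  cyc=5
N→(2,3)  cyc=6
N→(2,4)  cyc=7

path = [(0,2), (1,2), (2,2), (2,3), (2,4)]
arrival = 7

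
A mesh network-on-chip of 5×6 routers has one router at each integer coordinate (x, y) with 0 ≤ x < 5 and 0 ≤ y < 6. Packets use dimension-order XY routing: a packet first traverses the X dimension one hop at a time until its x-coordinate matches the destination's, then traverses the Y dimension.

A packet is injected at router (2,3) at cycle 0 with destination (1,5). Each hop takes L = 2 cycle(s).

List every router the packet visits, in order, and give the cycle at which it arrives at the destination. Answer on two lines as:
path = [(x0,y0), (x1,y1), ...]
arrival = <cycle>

src (2,3)  cyc=0
W→(1,3)  cyc=2
N→(1,4)  cyc=4
N→(1,5)  cyc=6

path = [(2,3), (1,3), (1,4), (1,5)]
arrival = 6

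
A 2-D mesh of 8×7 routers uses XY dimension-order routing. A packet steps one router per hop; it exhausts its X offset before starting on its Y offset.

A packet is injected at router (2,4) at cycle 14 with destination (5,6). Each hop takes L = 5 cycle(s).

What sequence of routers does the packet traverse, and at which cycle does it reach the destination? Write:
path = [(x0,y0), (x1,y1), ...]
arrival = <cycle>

hop 0: (2,4) @ cyc 14
hop 1: (3,4) @ cyc 19  [E]
hop 2: (4,4) @ cyc 24  [E]
hop 3: (5,4) @ cyc 29  [E]
hop 4: (5,5) @ cyc 34  [N]
hop 5: (5,6) @ cyc 39  [N]

path = [(2,4), (3,4), (4,4), (5,4), (5,5), (5,6)]
arrival = 39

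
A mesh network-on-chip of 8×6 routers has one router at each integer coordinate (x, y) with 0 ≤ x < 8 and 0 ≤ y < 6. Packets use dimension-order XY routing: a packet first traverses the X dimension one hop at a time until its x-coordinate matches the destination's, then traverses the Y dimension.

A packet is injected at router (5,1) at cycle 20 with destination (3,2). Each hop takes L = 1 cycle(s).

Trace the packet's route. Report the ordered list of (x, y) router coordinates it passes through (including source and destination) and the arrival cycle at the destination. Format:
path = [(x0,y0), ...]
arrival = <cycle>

path = [(5,1), (4,1), (3,1), (3,2)]
arrival = 23

hop 0: (5,1) @ cyc 20
hop 1: (4,1) @ cyc 21  [W]
hop 2: (3,1) @ cyc 22  [W]
hop 3: (3,2) @ cyc 23  [N]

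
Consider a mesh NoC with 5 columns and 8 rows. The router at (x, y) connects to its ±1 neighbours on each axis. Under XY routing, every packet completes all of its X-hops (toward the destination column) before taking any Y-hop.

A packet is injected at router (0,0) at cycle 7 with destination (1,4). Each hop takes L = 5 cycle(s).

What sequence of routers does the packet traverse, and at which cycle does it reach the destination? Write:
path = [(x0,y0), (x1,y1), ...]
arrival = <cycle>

path = [(0,0), (1,0), (1,1), (1,2), (1,3), (1,4)]
arrival = 32

src (0,0)  cyc=7
E→(1,0)  cyc=12
N→(1,1)  cyc=17
N→(1,2)  cyc=22
N→(1,3)  cyc=27
N→(1,4)  cyc=32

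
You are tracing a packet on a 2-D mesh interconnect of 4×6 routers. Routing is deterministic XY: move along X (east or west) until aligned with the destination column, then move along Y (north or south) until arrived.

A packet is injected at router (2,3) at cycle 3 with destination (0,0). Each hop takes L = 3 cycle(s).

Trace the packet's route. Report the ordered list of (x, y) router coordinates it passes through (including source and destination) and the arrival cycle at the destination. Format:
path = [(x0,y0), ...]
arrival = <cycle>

path = [(2,3), (1,3), (0,3), (0,2), (0,1), (0,0)]
arrival = 18

#0 — 2,3 | c3
#1 — 1,3 | c6 | W
#2 — 0,3 | c9 | W
#3 — 0,2 | c12 | S
#4 — 0,1 | c15 | S
#5 — 0,0 | c18 | S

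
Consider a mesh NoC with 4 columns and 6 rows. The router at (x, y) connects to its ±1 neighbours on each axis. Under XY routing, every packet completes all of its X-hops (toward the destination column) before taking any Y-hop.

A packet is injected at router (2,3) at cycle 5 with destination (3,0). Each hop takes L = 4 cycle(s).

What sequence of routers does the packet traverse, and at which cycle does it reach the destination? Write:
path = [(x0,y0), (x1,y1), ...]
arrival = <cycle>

t=5: at (2,3)
t=9: at (3,3) after E
t=13: at (3,2) after S
t=17: at (3,1) after S
t=21: at (3,0) after S

path = [(2,3), (3,3), (3,2), (3,1), (3,0)]
arrival = 21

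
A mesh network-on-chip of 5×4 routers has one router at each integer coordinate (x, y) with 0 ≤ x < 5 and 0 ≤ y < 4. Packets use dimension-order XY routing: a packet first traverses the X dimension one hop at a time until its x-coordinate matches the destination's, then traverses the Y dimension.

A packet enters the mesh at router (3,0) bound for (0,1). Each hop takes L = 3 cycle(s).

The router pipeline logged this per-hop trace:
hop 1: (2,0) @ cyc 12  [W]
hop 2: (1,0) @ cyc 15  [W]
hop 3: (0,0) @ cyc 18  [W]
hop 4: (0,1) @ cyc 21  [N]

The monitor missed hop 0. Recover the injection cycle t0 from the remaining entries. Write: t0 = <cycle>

t0 = 9

At hop 1 the cycle is 12; in general cyc_k = t0 + kL.
So t0 = 12 − 1·3 = 9.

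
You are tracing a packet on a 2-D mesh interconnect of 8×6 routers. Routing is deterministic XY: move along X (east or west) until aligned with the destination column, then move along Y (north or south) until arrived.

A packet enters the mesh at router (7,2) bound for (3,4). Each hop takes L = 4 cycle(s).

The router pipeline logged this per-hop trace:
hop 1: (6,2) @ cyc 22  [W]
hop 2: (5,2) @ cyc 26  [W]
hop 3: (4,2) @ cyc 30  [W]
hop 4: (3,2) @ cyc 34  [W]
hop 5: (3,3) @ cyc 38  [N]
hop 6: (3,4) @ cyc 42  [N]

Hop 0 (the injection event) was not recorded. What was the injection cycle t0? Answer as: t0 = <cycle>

cyc[1] = 22 and cyc[k] = t0 + k·L for every k.
t0 = cyc[1] − L = 22 − 4 = 18.

t0 = 18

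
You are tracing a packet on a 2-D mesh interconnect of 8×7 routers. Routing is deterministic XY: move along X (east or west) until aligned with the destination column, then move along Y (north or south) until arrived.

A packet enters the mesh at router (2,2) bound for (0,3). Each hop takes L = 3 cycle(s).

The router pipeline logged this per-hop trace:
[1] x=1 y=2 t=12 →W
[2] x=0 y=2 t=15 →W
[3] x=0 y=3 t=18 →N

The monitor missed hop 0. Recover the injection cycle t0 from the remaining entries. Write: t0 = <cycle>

cyc[1] = 12 and cyc[k] = t0 + k·L for every k.
Therefore t0 = 12 − L = 9.

t0 = 9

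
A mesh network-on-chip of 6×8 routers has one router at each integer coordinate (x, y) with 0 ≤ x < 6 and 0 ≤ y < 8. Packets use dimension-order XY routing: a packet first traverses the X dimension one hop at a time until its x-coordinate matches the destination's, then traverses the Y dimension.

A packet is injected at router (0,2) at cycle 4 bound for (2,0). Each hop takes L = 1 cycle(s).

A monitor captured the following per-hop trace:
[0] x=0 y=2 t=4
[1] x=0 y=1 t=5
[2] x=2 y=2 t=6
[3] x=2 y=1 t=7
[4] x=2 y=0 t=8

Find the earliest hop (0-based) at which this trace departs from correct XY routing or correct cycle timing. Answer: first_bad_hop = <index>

[1] (+0,-1) / 1c ⇒ BAD: Y-move but x=0≠2

first_bad_hop = 1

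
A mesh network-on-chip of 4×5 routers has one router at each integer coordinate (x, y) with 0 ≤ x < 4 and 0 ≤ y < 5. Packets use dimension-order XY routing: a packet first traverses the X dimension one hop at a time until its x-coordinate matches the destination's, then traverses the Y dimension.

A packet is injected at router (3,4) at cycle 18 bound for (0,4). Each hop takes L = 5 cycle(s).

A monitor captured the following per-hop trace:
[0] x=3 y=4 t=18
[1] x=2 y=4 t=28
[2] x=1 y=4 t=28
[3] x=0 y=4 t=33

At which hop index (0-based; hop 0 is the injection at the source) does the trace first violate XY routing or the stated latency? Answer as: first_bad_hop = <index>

first_bad_hop = 1

hop 1: step (-1,+0), +10 cyc — BAD: Δcyc=10≠L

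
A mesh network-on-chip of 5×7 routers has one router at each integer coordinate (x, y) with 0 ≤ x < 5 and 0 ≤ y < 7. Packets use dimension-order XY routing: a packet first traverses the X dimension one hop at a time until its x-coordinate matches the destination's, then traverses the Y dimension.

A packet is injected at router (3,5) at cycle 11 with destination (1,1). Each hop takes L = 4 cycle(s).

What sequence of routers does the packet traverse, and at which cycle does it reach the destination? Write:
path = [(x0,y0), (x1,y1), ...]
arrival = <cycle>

path = [(3,5), (2,5), (1,5), (1,4), (1,3), (1,2), (1,1)]
arrival = 35

#0 — 3,5 | c11
#1 — 2,5 | c15 | W
#2 — 1,5 | c19 | W
#3 — 1,4 | c23 | S
#4 — 1,3 | c27 | S
#5 — 1,2 | c31 | S
#6 — 1,1 | c35 | S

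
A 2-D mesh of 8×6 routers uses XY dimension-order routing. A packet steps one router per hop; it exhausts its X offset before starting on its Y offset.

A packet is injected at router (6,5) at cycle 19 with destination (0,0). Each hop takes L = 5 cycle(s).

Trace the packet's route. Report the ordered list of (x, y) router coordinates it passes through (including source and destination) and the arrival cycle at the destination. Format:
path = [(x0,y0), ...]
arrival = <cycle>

#0 — 6,5 | c19
#1 — 5,5 | c24 | W
#2 — 4,5 | c29 | W
#3 — 3,5 | c34 | W
#4 — 2,5 | c39 | W
#5 — 1,5 | c44 | W
#6 — 0,5 | c49 | W
#7 — 0,4 | c54 | S
#8 — 0,3 | c59 | S
#9 — 0,2 | c64 | S
#10 — 0,1 | c69 | S
#11 — 0,0 | c74 | S

path = [(6,5), (5,5), (4,5), (3,5), (2,5), (1,5), (0,5), (0,4), (0,3), (0,2), (0,1), (0,0)]
arrival = 74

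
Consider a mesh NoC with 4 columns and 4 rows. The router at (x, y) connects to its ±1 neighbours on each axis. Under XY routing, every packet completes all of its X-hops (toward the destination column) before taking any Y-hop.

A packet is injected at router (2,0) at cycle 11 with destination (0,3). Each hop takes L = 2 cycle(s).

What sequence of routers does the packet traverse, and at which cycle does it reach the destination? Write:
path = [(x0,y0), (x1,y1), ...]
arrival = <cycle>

hop 0: (2,0) @ cyc 11
hop 1: (1,0) @ cyc 13  [W]
hop 2: (0,0) @ cyc 15  [W]
hop 3: (0,1) @ cyc 17  [N]
hop 4: (0,2) @ cyc 19  [N]
hop 5: (0,3) @ cyc 21  [N]

path = [(2,0), (1,0), (0,0), (0,1), (0,2), (0,3)]
arrival = 21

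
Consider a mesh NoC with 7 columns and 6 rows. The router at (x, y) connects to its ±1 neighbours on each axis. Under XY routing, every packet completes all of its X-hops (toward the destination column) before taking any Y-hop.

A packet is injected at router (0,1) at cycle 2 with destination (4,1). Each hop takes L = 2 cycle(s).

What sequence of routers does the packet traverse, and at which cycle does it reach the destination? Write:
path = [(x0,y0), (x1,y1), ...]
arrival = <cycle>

path = [(0,1), (1,1), (2,1), (3,1), (4,1)]
arrival = 10

src (0,1)  cyc=2
E→(1,1)  cyc=4
E→(2,1)  cyc=6
E→(3,1)  cyc=8
E→(4,1)  cyc=10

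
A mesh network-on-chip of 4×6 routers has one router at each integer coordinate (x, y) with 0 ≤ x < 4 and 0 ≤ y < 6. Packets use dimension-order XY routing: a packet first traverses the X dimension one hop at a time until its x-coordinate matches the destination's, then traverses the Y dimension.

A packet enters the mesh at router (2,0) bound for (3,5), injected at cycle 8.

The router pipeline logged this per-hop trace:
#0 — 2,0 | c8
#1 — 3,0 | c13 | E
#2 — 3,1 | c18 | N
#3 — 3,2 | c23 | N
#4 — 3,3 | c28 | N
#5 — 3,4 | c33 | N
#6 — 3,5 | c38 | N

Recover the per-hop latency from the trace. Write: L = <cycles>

L = 5

Between hops 0 and 1 the cycle counter advances 13 − 8 = 5.
Each hop adds L, hence L = 5.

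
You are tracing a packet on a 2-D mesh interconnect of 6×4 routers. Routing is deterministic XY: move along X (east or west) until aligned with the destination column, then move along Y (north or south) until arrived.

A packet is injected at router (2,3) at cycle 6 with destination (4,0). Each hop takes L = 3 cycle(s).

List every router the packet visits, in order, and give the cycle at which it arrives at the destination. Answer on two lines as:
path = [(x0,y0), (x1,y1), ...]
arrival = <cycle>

path = [(2,3), (3,3), (4,3), (4,2), (4,1), (4,0)]
arrival = 21

[0] x=2 y=3 t=6
[1] x=3 y=3 t=9 →E
[2] x=4 y=3 t=12 →E
[3] x=4 y=2 t=15 →S
[4] x=4 y=1 t=18 →S
[5] x=4 y=0 t=21 →S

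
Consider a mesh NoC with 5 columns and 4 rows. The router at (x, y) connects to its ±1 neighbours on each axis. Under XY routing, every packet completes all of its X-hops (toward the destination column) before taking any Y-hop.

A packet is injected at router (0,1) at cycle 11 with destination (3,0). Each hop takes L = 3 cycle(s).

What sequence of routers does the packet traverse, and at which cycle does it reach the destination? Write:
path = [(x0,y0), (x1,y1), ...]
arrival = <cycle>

path = [(0,1), (1,1), (2,1), (3,1), (3,0)]
arrival = 23

src (0,1)  cyc=11
E→(1,1)  cyc=14
E→(2,1)  cyc=17
E→(3,1)  cyc=20
S→(3,0)  cyc=23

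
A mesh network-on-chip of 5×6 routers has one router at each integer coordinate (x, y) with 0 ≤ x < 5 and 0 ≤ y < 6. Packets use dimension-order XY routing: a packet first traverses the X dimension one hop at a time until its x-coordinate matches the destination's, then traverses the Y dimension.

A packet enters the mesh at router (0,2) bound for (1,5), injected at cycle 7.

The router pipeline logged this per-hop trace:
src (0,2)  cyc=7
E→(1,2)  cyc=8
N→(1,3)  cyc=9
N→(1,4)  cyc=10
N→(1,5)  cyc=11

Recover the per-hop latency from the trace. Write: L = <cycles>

Between hops 0 and 1 the cycle counter advances 8 − 7 = 1.
Each hop adds L, hence L = 1.

L = 1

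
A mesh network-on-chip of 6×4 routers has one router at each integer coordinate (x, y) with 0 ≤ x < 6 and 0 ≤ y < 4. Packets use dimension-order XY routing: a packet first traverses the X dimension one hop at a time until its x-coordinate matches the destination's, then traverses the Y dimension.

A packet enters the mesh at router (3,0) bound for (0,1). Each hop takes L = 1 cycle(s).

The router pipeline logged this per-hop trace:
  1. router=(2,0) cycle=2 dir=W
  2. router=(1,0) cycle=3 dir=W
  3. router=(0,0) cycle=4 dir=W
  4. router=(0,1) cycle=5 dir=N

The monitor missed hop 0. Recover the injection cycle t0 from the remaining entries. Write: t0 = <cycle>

t0 = 1

At hop 1 the cycle is 2; in general cyc_k = t0 + kL.
Therefore t0 = 2 − L = 1.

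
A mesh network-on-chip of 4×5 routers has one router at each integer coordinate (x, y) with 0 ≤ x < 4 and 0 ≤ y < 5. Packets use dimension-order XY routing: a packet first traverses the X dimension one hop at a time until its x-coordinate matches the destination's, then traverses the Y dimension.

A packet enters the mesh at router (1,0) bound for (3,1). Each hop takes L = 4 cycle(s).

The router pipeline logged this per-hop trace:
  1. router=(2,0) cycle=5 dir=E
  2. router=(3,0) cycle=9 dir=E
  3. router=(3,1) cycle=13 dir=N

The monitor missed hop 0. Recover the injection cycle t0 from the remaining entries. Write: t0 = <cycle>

t0 = 1

cyc[1] = 5 and cyc[k] = t0 + k·L for every k.
So t0 = 5 − 1·4 = 1.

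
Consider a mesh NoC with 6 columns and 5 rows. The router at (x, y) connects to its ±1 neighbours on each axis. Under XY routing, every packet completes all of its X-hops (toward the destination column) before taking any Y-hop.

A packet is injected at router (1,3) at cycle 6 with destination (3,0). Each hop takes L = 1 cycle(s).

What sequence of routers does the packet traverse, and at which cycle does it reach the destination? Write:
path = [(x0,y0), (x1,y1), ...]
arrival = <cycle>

[0] x=1 y=3 t=6
[1] x=2 y=3 t=7 →E
[2] x=3 y=3 t=8 →E
[3] x=3 y=2 t=9 →S
[4] x=3 y=1 t=10 →S
[5] x=3 y=0 t=11 →S

path = [(1,3), (2,3), (3,3), (3,2), (3,1), (3,0)]
arrival = 11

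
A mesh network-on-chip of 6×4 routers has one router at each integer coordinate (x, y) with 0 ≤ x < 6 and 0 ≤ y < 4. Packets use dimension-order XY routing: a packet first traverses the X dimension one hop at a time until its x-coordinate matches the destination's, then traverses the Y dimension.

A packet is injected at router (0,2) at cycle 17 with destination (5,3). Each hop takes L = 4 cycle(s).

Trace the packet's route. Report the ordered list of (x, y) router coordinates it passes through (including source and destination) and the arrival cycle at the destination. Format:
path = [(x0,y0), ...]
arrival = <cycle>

path = [(0,2), (1,2), (2,2), (3,2), (4,2), (5,2), (5,3)]
arrival = 41

src (0,2)  cyc=17
E→(1,2)  cyc=21
E→(2,2)  cyc=25
E→(3,2)  cyc=29
E→(4,2)  cyc=33
E→(5,2)  cyc=37
N→(5,3)  cyc=41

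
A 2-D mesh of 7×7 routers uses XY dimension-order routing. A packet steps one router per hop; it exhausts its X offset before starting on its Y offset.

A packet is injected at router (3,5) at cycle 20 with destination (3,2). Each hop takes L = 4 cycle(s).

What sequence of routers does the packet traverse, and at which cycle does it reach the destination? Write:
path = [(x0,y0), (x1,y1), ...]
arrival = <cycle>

path = [(3,5), (3,4), (3,3), (3,2)]
arrival = 32

t=20: at (3,5)
t=24: at (3,4) after S
t=28: at (3,3) after S
t=32: at (3,2) after S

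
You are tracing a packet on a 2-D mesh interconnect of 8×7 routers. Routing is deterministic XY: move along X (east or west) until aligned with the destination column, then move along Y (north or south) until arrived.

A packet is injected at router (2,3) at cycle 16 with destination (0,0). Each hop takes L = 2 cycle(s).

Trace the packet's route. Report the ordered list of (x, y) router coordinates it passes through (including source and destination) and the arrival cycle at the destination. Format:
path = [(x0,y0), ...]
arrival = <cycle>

t=16: at (2,3)
t=18: at (1,3) after W
t=20: at (0,3) after W
t=22: at (0,2) after S
t=24: at (0,1) after S
t=26: at (0,0) after S

path = [(2,3), (1,3), (0,3), (0,2), (0,1), (0,0)]
arrival = 26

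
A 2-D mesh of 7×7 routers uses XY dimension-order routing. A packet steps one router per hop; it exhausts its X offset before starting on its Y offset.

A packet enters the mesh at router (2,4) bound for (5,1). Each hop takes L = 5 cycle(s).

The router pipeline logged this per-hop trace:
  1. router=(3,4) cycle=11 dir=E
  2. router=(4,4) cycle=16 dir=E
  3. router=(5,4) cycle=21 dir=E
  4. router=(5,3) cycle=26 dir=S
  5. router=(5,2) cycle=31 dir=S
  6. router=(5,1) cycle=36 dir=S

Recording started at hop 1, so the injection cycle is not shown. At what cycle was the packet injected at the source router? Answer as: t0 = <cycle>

t0 = 6

Hop 1 reached at cycle 11; hop k is at t0 + k·L.
So t0 = 11 − 1·5 = 6.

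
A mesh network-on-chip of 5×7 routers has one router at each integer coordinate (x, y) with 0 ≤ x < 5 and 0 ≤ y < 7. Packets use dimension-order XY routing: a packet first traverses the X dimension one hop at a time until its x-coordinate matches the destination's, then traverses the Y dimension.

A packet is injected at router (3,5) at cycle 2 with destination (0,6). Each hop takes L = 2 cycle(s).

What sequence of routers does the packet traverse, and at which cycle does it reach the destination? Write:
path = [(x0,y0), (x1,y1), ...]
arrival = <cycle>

[0] x=3 y=5 t=2
[1] x=2 y=5 t=4 →W
[2] x=1 y=5 t=6 →W
[3] x=0 y=5 t=8 →W
[4] x=0 y=6 t=10 →N

path = [(3,5), (2,5), (1,5), (0,5), (0,6)]
arrival = 10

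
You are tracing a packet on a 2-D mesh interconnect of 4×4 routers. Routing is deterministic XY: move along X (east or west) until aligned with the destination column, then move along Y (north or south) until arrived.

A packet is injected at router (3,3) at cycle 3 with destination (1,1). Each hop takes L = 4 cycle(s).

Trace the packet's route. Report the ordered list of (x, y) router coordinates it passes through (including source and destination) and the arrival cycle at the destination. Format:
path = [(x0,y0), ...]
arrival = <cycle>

t=3: at (3,3)
t=7: at (2,3) after W
t=11: at (1,3) after W
t=15: at (1,2) after S
t=19: at (1,1) after S

path = [(3,3), (2,3), (1,3), (1,2), (1,1)]
arrival = 19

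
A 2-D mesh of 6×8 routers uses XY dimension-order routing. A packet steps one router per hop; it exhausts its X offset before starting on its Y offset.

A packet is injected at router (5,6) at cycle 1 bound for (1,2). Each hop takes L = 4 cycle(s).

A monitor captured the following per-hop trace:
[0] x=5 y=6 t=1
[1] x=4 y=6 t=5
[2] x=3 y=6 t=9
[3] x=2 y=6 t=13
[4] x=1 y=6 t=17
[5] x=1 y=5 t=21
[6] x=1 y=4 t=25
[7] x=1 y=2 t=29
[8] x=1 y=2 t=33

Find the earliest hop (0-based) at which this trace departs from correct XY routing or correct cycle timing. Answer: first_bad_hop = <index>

first_bad_hop = 7

check 1→ d=(-1,0) cyc+4: ok
check 2→ d=(-1,0) cyc+4: ok
check 3→ d=(-1,0) cyc+4: ok
check 4→ d=(-1,0) cyc+4: ok
check 5→ d=(0,-1) cyc+4: ok
check 6→ d=(0,-1) cyc+4: ok
check 7→ d=(0,-2) cyc+4: BAD: non-unit step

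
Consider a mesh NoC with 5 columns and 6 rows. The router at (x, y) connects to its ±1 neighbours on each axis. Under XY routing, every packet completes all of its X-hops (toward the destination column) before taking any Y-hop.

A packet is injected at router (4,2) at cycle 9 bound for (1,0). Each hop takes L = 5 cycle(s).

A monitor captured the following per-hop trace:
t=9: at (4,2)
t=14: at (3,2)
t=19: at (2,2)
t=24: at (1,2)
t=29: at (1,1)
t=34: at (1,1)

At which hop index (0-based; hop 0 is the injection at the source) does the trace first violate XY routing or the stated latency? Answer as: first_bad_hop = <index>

[1] (-1,+0) / 5c ⇒ ok
[2] (-1,+0) / 5c ⇒ ok
[3] (-1,+0) / 5c ⇒ ok
[4] (+0,-1) / 5c ⇒ ok
[5] (+0,+0) / 5c ⇒ BAD: non-unit step

first_bad_hop = 5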